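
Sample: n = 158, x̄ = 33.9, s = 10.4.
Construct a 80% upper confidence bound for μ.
μ ≤ 34.60

Upper bound (one-sided):
t* = 0.844 (one-sided for 80%)
Upper bound = x̄ + t* · s/√n = 33.9 + 0.844 · 10.4/√158 = 34.60

We are 80% confident that μ ≤ 34.60.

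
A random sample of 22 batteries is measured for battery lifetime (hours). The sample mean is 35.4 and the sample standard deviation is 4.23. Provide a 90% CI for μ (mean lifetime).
(33.85, 36.95)

t-interval (σ unknown):
df = n - 1 = 21
t* = 1.721 for 90% confidence

Margin of error = t* · s/√n = 1.721 · 4.23/√22 = 1.55

CI: (33.85, 36.95)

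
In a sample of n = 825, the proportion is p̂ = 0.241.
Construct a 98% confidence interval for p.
(0.206, 0.276)

Proportion CI:
SE = √(p̂(1-p̂)/n) = √(0.241 · 0.759 / 825) = 0.01489

z* = 2.326
Margin = z* · SE = 2.326 · 0.01489 = 0.0346

CI: 0.241 ± 0.0346 = (0.206, 0.276)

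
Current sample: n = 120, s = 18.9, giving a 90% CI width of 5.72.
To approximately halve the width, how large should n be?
n ≈ 480

CI width ∝ 1/√n
To reduce width by factor 2, need √n to grow by 2 → need 2² = 4 times as many samples.

Current: n = 120, width = 5.72
New: n = 480, width ≈ 2.84

Width reduced by factor of 5.72/2.84 = 2.01.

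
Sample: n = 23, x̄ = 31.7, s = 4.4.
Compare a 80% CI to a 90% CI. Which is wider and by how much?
90% CI is wider by 0.73

df = 22
80% CI: t* = 1.321, (30.49, 32.91), width = 2 · t* · s/√n = 2.42
90% CI: t* = 1.717, (30.12, 33.28), width = 2 · t* · s/√n = 3.15

The 90% CI is wider by 3.15 - 2.42 = 0.73.
Higher confidence requires a wider interval.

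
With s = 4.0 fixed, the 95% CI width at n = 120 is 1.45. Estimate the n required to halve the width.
n ≈ 480

CI width ∝ 1/√n
To reduce width by factor 2, need √n to grow by 2 → need 2² = 4 times as many samples.

Current: n = 120, width = 1.45
New: n = 480, width ≈ 0.72

Width reduced by factor of 1.45/0.72 = 2.01.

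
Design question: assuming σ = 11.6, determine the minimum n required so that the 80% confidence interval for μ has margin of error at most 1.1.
n ≥ 183

For margin E ≤ 1.1:
n ≥ (z* · σ / E)²
n ≥ (1.282 · 11.6 / 1.1)²
n ≥ 182.77

Minimum n = 183 (rounding up)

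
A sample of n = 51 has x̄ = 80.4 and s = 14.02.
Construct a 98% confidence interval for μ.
(75.68, 85.12)

t-interval (σ unknown):
df = n - 1 = 50
t* = 2.403 for 98% confidence

Margin of error = t* · s/√n = 2.403 · 14.02/√51 = 4.72

CI: (75.68, 85.12)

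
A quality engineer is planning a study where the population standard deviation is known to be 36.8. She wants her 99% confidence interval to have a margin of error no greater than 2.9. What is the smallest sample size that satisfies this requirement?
n ≥ 1069

For margin E ≤ 2.9:
n ≥ (z* · σ / E)²
n ≥ (2.576 · 36.8 / 2.9)²
n ≥ 1068.54

Minimum n = 1069 (rounding up)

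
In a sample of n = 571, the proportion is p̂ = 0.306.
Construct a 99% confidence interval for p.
(0.256, 0.356)

Proportion CI:
SE = √(p̂(1-p̂)/n) = √(0.306 · 0.694 / 571) = 0.01929

z* = 2.576
Margin = z* · SE = 2.576 · 0.01929 = 0.0497

CI: 0.306 ± 0.0497 = (0.256, 0.356)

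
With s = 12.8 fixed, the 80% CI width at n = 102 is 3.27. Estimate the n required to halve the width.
n ≈ 408

CI width ∝ 1/√n
To reduce width by factor 2, need √n to grow by 2 → need 2² = 4 times as many samples.

Current: n = 102, width = 3.27
New: n = 408, width ≈ 1.63

Width reduced by factor of 3.27/1.63 = 2.01.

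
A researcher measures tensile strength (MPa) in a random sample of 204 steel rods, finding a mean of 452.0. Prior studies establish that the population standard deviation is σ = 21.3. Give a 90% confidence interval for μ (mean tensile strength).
(449.55, 454.45)

z-interval (σ known):
z* = 1.645 for 90% confidence

Margin of error = z* · σ/√n = 1.645 · 21.3/√204 = 2.45

CI: (452.0 - 2.45, 452.0 + 2.45) = (449.55, 454.45)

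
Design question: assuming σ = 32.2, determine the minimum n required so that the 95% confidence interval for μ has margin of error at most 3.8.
n ≥ 276

For margin E ≤ 3.8:
n ≥ (z* · σ / E)²
n ≥ (1.960 · 32.2 / 3.8)²
n ≥ 275.84

Minimum n = 276 (rounding up)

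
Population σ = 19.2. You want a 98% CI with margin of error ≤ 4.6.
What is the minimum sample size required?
n ≥ 95

For margin E ≤ 4.6:
n ≥ (z* · σ / E)²
n ≥ (2.326 · 19.2 / 4.6)²
n ≥ 94.26

Minimum n = 95 (rounding up)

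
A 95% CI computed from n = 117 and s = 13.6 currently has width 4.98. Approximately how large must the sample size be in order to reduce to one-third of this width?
n ≈ 1053

CI width ∝ 1/√n
To reduce width by factor 3, need √n to grow by 3 → need 3² = 9 times as many samples.

Current: n = 117, width = 4.98
New: n = 1053, width ≈ 1.64

Width reduced by factor of 4.98/1.64 = 3.04.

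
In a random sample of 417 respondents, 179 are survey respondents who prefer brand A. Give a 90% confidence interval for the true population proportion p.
(0.389, 0.469)

Proportion CI:
p̂ = 179/417 = 0.42926
SE = √(p̂(1-p̂)/n) = √(0.42926 · 0.57074 / 417) = 0.02424

z* = 1.645
Margin = z* · SE = 1.645 · 0.02424 = 0.0399

CI: 0.42926 ± 0.0399 = (0.389, 0.469)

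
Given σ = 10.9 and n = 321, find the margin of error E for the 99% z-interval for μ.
Margin of error = 1.57

Margin of error = z* · σ/√n
= 2.576 · 10.9/√321
= 2.576 · 10.9/17.9165
= 1.57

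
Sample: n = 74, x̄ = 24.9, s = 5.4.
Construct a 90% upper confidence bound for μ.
μ ≤ 25.71

Upper bound (one-sided):
t* = 1.293 (one-sided for 90%)
Upper bound = x̄ + t* · s/√n = 24.9 + 1.293 · 5.4/√74 = 25.71

We are 90% confident that μ ≤ 25.71.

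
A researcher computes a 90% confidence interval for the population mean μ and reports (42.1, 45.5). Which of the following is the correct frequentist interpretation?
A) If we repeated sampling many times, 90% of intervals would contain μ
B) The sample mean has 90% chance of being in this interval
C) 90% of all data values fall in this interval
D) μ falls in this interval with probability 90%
A

A) Correct — this is the frequentist long-run coverage interpretation.
B) Wrong — x̄ is observed and sits in the interval by construction.
C) Wrong — a CI is about the parameter μ, not individual data values.
D) Wrong — μ is fixed; the randomness lives in the interval, not in μ.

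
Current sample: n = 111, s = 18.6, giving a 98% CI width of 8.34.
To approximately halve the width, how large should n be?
n ≈ 444

CI width ∝ 1/√n
To reduce width by factor 2, need √n to grow by 2 → need 2² = 4 times as many samples.

Current: n = 111, width = 8.34
New: n = 444, width ≈ 4.12

Width reduced by factor of 8.34/4.12 = 2.02.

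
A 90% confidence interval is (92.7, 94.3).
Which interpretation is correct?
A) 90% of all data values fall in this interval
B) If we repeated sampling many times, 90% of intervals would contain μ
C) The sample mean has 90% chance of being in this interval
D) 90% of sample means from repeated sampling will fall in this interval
B

A) Wrong — a CI is about the parameter μ, not individual data values.
B) Correct — this is the frequentist long-run coverage interpretation.
C) Wrong — x̄ is observed and sits in the interval by construction.
D) Wrong — coverage applies to intervals containing μ, not to future x̄ values.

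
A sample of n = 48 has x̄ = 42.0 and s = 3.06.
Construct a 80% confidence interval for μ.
(41.43, 42.57)

t-interval (σ unknown):
df = n - 1 = 47
t* = 1.300 for 80% confidence

Margin of error = t* · s/√n = 1.300 · 3.06/√48 = 0.57

CI: (41.43, 42.57)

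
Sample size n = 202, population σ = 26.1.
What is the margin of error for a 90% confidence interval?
Margin of error = 3.02

Margin of error = z* · σ/√n
= 1.645 · 26.1/√202
= 1.645 · 26.1/14.2127
= 3.02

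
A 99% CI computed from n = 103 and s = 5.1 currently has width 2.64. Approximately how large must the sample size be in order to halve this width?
n ≈ 412

CI width ∝ 1/√n
To reduce width by factor 2, need √n to grow by 2 → need 2² = 4 times as many samples.

Current: n = 103, width = 2.64
New: n = 412, width ≈ 1.30

Width reduced by factor of 2.64/1.30 = 2.03.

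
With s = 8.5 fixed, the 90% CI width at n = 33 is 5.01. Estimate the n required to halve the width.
n ≈ 132

CI width ∝ 1/√n
To reduce width by factor 2, need √n to grow by 2 → need 2² = 4 times as many samples.

Current: n = 33, width = 5.01
New: n = 132, width ≈ 2.45

Width reduced by factor of 5.01/2.45 = 2.04.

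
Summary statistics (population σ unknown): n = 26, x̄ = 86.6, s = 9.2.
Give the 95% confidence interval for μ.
(82.88, 90.32)

t-interval (σ unknown):
df = n - 1 = 25
t* = 2.060 for 95% confidence

Margin of error = t* · s/√n = 2.060 · 9.2/√26 = 3.72

CI: (82.88, 90.32)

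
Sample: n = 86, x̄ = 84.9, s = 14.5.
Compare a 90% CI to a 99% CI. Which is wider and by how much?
99% CI is wider by 3.04

df = 85
90% CI: t* = 1.663, (82.30, 87.50), width = 2 · t* · s/√n = 5.20
99% CI: t* = 2.635, (80.78, 89.02), width = 2 · t* · s/√n = 8.24

The 99% CI is wider by 8.24 - 5.20 = 3.04.
Higher confidence requires a wider interval.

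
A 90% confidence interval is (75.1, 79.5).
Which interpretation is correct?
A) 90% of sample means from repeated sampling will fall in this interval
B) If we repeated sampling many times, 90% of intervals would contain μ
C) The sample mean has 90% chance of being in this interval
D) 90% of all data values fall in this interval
B

A) Wrong — coverage applies to intervals containing μ, not to future x̄ values.
B) Correct — this is the frequentist long-run coverage interpretation.
C) Wrong — x̄ is observed and sits in the interval by construction.
D) Wrong — a CI is about the parameter μ, not individual data values.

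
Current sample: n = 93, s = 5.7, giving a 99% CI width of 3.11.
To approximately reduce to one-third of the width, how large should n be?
n ≈ 837

CI width ∝ 1/√n
To reduce width by factor 3, need √n to grow by 3 → need 3² = 9 times as many samples.

Current: n = 93, width = 3.11
New: n = 837, width ≈ 1.02

Width reduced by factor of 3.11/1.02 = 3.05.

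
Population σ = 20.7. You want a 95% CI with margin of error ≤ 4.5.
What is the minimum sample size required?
n ≥ 82

For margin E ≤ 4.5:
n ≥ (z* · σ / E)²
n ≥ (1.960 · 20.7 / 4.5)²
n ≥ 81.29

Minimum n = 82 (rounding up)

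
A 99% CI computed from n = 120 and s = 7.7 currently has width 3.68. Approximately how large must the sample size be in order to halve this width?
n ≈ 480

CI width ∝ 1/√n
To reduce width by factor 2, need √n to grow by 2 → need 2² = 4 times as many samples.

Current: n = 120, width = 3.68
New: n = 480, width ≈ 1.82

Width reduced by factor of 3.68/1.82 = 2.02.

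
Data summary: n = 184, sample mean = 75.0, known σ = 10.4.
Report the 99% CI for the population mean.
(73.02, 76.98)

z-interval (σ known):
z* = 2.576 for 99% confidence

Margin of error = z* · σ/√n = 2.576 · 10.4/√184 = 1.98

CI: (75.0 - 1.98, 75.0 + 1.98) = (73.02, 76.98)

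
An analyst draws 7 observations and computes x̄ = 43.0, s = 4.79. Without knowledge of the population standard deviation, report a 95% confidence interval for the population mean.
(38.57, 47.43)

t-interval (σ unknown):
df = n - 1 = 6
t* = 2.447 for 95% confidence

Margin of error = t* · s/√n = 2.447 · 4.79/√7 = 4.43

CI: (38.57, 47.43)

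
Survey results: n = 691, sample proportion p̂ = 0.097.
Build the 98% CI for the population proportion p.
(0.071, 0.123)

Proportion CI:
SE = √(p̂(1-p̂)/n) = √(0.097 · 0.903 / 691) = 0.01126

z* = 2.326
Margin = z* · SE = 2.326 · 0.01126 = 0.0262

CI: 0.097 ± 0.0262 = (0.071, 0.123)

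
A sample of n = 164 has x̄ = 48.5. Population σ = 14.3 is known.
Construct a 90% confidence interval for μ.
(46.66, 50.34)

z-interval (σ known):
z* = 1.645 for 90% confidence

Margin of error = z* · σ/√n = 1.645 · 14.3/√164 = 1.84

CI: (48.5 - 1.84, 48.5 + 1.84) = (46.66, 50.34)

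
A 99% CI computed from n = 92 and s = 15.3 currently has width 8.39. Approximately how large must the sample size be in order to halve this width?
n ≈ 368

CI width ∝ 1/√n
To reduce width by factor 2, need √n to grow by 2 → need 2² = 4 times as many samples.

Current: n = 92, width = 8.39
New: n = 368, width ≈ 4.13

Width reduced by factor of 8.39/4.13 = 2.03.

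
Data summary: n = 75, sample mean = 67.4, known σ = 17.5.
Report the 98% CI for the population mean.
(62.70, 72.10)

z-interval (σ known):
z* = 2.326 for 98% confidence

Margin of error = z* · σ/√n = 2.326 · 17.5/√75 = 4.70

CI: (67.4 - 4.70, 67.4 + 4.70) = (62.70, 72.10)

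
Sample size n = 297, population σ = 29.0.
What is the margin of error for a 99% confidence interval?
Margin of error = 4.33

Margin of error = z* · σ/√n
= 2.576 · 29.0/√297
= 2.576 · 29.0/17.2337
= 4.33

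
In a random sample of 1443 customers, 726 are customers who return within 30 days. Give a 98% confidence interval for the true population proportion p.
(0.473, 0.534)

Proportion CI:
p̂ = 726/1443 = 0.50312
SE = √(p̂(1-p̂)/n) = √(0.50312 · 0.49688 / 1443) = 0.01316

z* = 2.326
Margin = z* · SE = 2.326 · 0.01316 = 0.0306

CI: 0.50312 ± 0.0306 = (0.473, 0.534)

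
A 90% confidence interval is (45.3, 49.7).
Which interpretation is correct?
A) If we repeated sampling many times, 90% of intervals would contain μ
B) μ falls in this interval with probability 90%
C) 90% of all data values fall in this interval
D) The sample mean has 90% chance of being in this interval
A

A) Correct — this is the frequentist long-run coverage interpretation.
B) Wrong — μ is fixed; the randomness lives in the interval, not in μ.
C) Wrong — a CI is about the parameter μ, not individual data values.
D) Wrong — x̄ is observed and sits in the interval by construction.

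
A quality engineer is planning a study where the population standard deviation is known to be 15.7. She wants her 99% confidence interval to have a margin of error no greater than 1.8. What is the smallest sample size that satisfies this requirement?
n ≥ 505

For margin E ≤ 1.8:
n ≥ (z* · σ / E)²
n ≥ (2.576 · 15.7 / 1.8)²
n ≥ 504.83

Minimum n = 505 (rounding up)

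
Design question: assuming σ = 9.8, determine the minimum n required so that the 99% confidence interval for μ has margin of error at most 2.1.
n ≥ 145

For margin E ≤ 2.1:
n ≥ (z* · σ / E)²
n ≥ (2.576 · 9.8 / 2.1)²
n ≥ 144.51

Minimum n = 145 (rounding up)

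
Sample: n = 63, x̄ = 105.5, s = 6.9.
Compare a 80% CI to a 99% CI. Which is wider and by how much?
99% CI is wider by 2.37

df = 62
80% CI: t* = 1.295, (104.37, 106.63), width = 2 · t* · s/√n = 2.25
99% CI: t* = 2.657, (103.19, 107.81), width = 2 · t* · s/√n = 4.62

The 99% CI is wider by 4.62 - 2.25 = 2.37.
Higher confidence requires a wider interval.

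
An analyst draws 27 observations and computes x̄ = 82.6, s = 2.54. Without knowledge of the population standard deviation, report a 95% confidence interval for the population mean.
(81.59, 83.61)

t-interval (σ unknown):
df = n - 1 = 26
t* = 2.056 for 95% confidence

Margin of error = t* · s/√n = 2.056 · 2.54/√27 = 1.01

CI: (81.59, 83.61)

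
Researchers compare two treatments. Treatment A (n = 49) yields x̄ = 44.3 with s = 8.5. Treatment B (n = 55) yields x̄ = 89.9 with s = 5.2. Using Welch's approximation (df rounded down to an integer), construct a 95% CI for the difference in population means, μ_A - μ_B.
(-48.39, -42.81)

Difference: x̄₁ - x̄₂ = -45.60
SE = √(s₁²/n₁ + s₂²/n₂) = √(8.5²/49 + 5.2²/55) = 1.4022
df = 77.67 → 77 (Welch–Satterthwaite, rounded down)
t* = 1.991

CI: -45.60 ± 1.991 · 1.4022 = -45.60 ± 2.79 = (-48.39, -42.81)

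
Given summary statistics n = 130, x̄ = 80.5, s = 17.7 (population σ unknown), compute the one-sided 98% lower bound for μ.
μ ≥ 77.28

Lower bound (one-sided):
t* = 2.075 (one-sided for 98%)
Lower bound = x̄ - t* · s/√n = 80.5 - 2.075 · 17.7/√130 = 77.28

We are 98% confident that μ ≥ 77.28.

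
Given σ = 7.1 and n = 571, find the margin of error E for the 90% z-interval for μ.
Margin of error = 0.49

Margin of error = z* · σ/√n
= 1.645 · 7.1/√571
= 1.645 · 7.1/23.8956
= 0.49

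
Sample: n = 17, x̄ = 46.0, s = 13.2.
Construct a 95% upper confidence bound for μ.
μ ≤ 51.59

Upper bound (one-sided):
t* = 1.746 (one-sided for 95%)
Upper bound = x̄ + t* · s/√n = 46.0 + 1.746 · 13.2/√17 = 51.59

We are 95% confident that μ ≤ 51.59.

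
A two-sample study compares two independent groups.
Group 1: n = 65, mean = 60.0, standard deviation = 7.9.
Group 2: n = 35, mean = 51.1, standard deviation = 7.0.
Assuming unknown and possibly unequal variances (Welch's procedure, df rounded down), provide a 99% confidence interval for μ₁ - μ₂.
(4.84, 12.96)

Difference: x̄₁ - x̄₂ = 8.90
SE = √(s₁²/n₁ + s₂²/n₂) = √(7.9²/65 + 7.0²/35) = 1.5363
df = 77.31 → 77 (Welch–Satterthwaite, rounded down)
t* = 2.641

CI: 8.90 ± 2.641 · 1.5363 = 8.90 ± 4.06 = (4.84, 12.96)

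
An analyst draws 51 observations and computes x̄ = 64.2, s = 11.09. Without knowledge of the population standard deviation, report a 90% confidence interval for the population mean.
(61.60, 66.80)

t-interval (σ unknown):
df = n - 1 = 50
t* = 1.676 for 90% confidence

Margin of error = t* · s/√n = 1.676 · 11.09/√51 = 2.60

CI: (61.60, 66.80)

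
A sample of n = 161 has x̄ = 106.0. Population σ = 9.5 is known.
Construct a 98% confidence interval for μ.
(104.26, 107.74)

z-interval (σ known):
z* = 2.326 for 98% confidence

Margin of error = z* · σ/√n = 2.326 · 9.5/√161 = 1.74

CI: (106.0 - 1.74, 106.0 + 1.74) = (104.26, 107.74)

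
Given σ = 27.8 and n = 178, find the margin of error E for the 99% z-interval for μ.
Margin of error = 5.37

Margin of error = z* · σ/√n
= 2.576 · 27.8/√178
= 2.576 · 27.8/13.3417
= 5.37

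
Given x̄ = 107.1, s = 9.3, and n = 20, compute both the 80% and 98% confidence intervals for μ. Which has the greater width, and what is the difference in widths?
98% CI is wider by 5.04

df = 19
80% CI: t* = 1.328, (104.34, 109.86), width = 2 · t* · s/√n = 5.52
98% CI: t* = 2.539, (101.82, 112.38), width = 2 · t* · s/√n = 10.56

The 98% CI is wider by 10.56 - 5.52 = 5.04.
Higher confidence requires a wider interval.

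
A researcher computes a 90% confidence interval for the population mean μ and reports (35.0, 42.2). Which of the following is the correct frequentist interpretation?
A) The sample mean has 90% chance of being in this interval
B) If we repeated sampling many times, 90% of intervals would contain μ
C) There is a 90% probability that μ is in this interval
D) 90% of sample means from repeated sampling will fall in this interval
B

A) Wrong — x̄ is observed and sits in the interval by construction.
B) Correct — this is the frequentist long-run coverage interpretation.
C) Wrong — μ is fixed; the randomness lives in the interval, not in μ.
D) Wrong — coverage applies to intervals containing μ, not to future x̄ values.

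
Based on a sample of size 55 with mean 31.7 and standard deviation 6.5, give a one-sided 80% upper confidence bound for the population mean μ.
μ ≤ 32.44

Upper bound (one-sided):
t* = 0.848 (one-sided for 80%)
Upper bound = x̄ + t* · s/√n = 31.7 + 0.848 · 6.5/√55 = 32.44

We are 80% confident that μ ≤ 32.44.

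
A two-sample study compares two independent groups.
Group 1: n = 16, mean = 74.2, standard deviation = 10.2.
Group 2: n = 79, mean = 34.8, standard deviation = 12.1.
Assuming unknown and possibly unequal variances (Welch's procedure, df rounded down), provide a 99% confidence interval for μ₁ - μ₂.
(31.31, 47.49)

Difference: x̄₁ - x̄₂ = 39.40
SE = √(s₁²/n₁ + s₂²/n₂) = √(10.2²/16 + 12.1²/79) = 2.8906
df = 24.39 → 24 (Welch–Satterthwaite, rounded down)
t* = 2.797

CI: 39.40 ± 2.797 · 2.8906 = 39.40 ± 8.09 = (31.31, 47.49)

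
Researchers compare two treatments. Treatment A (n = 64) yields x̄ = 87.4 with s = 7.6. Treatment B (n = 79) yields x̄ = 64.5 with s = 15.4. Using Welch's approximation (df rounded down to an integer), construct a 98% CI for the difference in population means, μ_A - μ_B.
(18.24, 27.56)

Difference: x̄₁ - x̄₂ = 22.90
SE = √(s₁²/n₁ + s₂²/n₂) = √(7.6²/64 + 15.4²/79) = 1.9760
df = 118.67 → 118 (Welch–Satterthwaite, rounded down)
t* = 2.358

CI: 22.90 ± 2.358 · 1.9760 = 22.90 ± 4.66 = (18.24, 27.56)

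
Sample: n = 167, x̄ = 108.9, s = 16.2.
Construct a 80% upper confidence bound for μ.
μ ≤ 109.96

Upper bound (one-sided):
t* = 0.844 (one-sided for 80%)
Upper bound = x̄ + t* · s/√n = 108.9 + 0.844 · 16.2/√167 = 109.96

We are 80% confident that μ ≤ 109.96.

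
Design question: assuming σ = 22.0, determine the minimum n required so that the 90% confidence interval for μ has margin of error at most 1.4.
n ≥ 669

For margin E ≤ 1.4:
n ≥ (z* · σ / E)²
n ≥ (1.645 · 22.0 / 1.4)²
n ≥ 668.22

Minimum n = 669 (rounding up)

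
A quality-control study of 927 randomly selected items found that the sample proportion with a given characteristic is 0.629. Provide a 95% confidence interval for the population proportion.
(0.598, 0.660)

Proportion CI:
SE = √(p̂(1-p̂)/n) = √(0.629 · 0.371 / 927) = 0.01587

z* = 1.960
Margin = z* · SE = 1.960 · 0.01587 = 0.0311

CI: 0.629 ± 0.0311 = (0.598, 0.660)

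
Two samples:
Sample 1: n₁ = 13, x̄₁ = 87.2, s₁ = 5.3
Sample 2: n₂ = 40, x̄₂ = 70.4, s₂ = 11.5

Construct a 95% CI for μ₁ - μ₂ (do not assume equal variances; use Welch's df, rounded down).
(12.09, 21.51)

Difference: x̄₁ - x̄₂ = 16.80
SE = √(s₁²/n₁ + s₂²/n₂) = √(5.3²/13 + 11.5²/40) = 2.3382
df = 44.65 → 44 (Welch–Satterthwaite, rounded down)
t* = 2.015

CI: 16.80 ± 2.015 · 2.3382 = 16.80 ± 4.71 = (12.09, 21.51)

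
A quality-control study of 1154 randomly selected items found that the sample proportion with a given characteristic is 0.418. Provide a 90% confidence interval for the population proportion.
(0.394, 0.442)

Proportion CI:
SE = √(p̂(1-p̂)/n) = √(0.418 · 0.582 / 1154) = 0.01452

z* = 1.645
Margin = z* · SE = 1.645 · 0.01452 = 0.0239

CI: 0.418 ± 0.0239 = (0.394, 0.442)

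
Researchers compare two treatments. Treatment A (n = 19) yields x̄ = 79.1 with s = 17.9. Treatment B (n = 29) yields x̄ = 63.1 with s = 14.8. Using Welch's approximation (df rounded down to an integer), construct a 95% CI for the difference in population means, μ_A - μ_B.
(5.94, 26.06)

Difference: x̄₁ - x̄₂ = 16.00
SE = √(s₁²/n₁ + s₂²/n₂) = √(17.9²/19 + 14.8²/29) = 4.9413
df = 33.42 → 33 (Welch–Satterthwaite, rounded down)
t* = 2.035

CI: 16.00 ± 2.035 · 4.9413 = 16.00 ± 10.06 = (5.94, 26.06)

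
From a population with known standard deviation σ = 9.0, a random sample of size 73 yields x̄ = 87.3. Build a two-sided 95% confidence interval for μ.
(85.24, 89.36)

z-interval (σ known):
z* = 1.960 for 95% confidence

Margin of error = z* · σ/√n = 1.960 · 9.0/√73 = 2.06

CI: (87.3 - 2.06, 87.3 + 2.06) = (85.24, 89.36)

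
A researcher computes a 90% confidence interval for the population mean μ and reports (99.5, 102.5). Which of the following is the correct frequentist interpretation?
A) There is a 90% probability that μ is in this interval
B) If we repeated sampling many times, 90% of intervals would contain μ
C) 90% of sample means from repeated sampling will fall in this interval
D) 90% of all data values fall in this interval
B

A) Wrong — μ is fixed; the randomness lives in the interval, not in μ.
B) Correct — this is the frequentist long-run coverage interpretation.
C) Wrong — coverage applies to intervals containing μ, not to future x̄ values.
D) Wrong — a CI is about the parameter μ, not individual data values.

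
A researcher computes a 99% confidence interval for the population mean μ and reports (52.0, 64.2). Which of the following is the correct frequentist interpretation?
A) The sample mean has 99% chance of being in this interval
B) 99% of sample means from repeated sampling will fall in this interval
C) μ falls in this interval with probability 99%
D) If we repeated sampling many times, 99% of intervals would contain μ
D

A) Wrong — x̄ is observed and sits in the interval by construction.
B) Wrong — coverage applies to intervals containing μ, not to future x̄ values.
C) Wrong — μ is fixed; the randomness lives in the interval, not in μ.
D) Correct — this is the frequentist long-run coverage interpretation.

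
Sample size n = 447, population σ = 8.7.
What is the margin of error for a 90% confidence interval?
Margin of error = 0.68

Margin of error = z* · σ/√n
= 1.645 · 8.7/√447
= 1.645 · 8.7/21.1424
= 0.68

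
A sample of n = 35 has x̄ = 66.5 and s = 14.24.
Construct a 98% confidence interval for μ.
(60.62, 72.38)

t-interval (σ unknown):
df = n - 1 = 34
t* = 2.441 for 98% confidence

Margin of error = t* · s/√n = 2.441 · 14.24/√35 = 5.88

CI: (60.62, 72.38)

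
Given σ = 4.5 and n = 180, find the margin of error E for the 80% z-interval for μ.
Margin of error = 0.43

Margin of error = z* · σ/√n
= 1.282 · 4.5/√180
= 1.282 · 4.5/13.4164
= 0.43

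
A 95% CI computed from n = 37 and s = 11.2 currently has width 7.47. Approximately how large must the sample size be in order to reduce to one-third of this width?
n ≈ 333

CI width ∝ 1/√n
To reduce width by factor 3, need √n to grow by 3 → need 3² = 9 times as many samples.

Current: n = 37, width = 7.47
New: n = 333, width ≈ 2.41

Width reduced by factor of 7.47/2.41 = 3.10.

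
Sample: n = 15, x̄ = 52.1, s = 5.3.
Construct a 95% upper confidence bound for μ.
μ ≤ 54.51

Upper bound (one-sided):
t* = 1.761 (one-sided for 95%)
Upper bound = x̄ + t* · s/√n = 52.1 + 1.761 · 5.3/√15 = 54.51

We are 95% confident that μ ≤ 54.51.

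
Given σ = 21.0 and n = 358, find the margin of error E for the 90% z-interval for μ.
Margin of error = 1.83

Margin of error = z* · σ/√n
= 1.645 · 21.0/√358
= 1.645 · 21.0/18.9209
= 1.83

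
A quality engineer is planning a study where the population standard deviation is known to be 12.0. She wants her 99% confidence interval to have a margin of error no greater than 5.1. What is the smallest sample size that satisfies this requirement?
n ≥ 37

For margin E ≤ 5.1:
n ≥ (z* · σ / E)²
n ≥ (2.576 · 12.0 / 5.1)²
n ≥ 36.74

Minimum n = 37 (rounding up)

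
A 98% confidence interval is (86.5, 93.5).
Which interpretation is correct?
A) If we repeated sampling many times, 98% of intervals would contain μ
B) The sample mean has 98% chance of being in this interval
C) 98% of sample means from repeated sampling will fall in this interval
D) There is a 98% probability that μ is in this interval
A

A) Correct — this is the frequentist long-run coverage interpretation.
B) Wrong — x̄ is observed and sits in the interval by construction.
C) Wrong — coverage applies to intervals containing μ, not to future x̄ values.
D) Wrong — μ is fixed; the randomness lives in the interval, not in μ.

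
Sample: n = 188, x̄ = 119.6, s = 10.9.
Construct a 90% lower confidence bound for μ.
μ ≥ 118.58

Lower bound (one-sided):
t* = 1.286 (one-sided for 90%)
Lower bound = x̄ - t* · s/√n = 119.6 - 1.286 · 10.9/√188 = 118.58

We are 90% confident that μ ≥ 118.58.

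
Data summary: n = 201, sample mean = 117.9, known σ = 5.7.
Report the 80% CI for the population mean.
(117.38, 118.42)

z-interval (σ known):
z* = 1.282 for 80% confidence

Margin of error = z* · σ/√n = 1.282 · 5.7/√201 = 0.52

CI: (117.9 - 0.52, 117.9 + 0.52) = (117.38, 118.42)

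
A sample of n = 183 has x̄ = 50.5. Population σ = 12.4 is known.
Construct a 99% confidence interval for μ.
(48.14, 52.86)

z-interval (σ known):
z* = 2.576 for 99% confidence

Margin of error = z* · σ/√n = 2.576 · 12.4/√183 = 2.36

CI: (50.5 - 2.36, 50.5 + 2.36) = (48.14, 52.86)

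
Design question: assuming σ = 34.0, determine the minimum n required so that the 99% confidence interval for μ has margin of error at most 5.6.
n ≥ 245

For margin E ≤ 5.6:
n ≥ (z* · σ / E)²
n ≥ (2.576 · 34.0 / 5.6)²
n ≥ 244.61

Minimum n = 245 (rounding up)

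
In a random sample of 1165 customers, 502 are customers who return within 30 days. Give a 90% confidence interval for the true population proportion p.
(0.407, 0.455)

Proportion CI:
p̂ = 502/1165 = 0.43090
SE = √(p̂(1-p̂)/n) = √(0.43090 · 0.56910 / 1165) = 0.01451

z* = 1.645
Margin = z* · SE = 1.645 · 0.01451 = 0.0239

CI: 0.43090 ± 0.0239 = (0.407, 0.455)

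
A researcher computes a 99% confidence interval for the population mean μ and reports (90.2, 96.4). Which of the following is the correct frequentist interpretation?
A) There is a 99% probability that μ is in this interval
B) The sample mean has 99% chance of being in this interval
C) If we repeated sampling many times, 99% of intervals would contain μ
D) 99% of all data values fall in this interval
C

A) Wrong — μ is fixed; the randomness lives in the interval, not in μ.
B) Wrong — x̄ is observed and sits in the interval by construction.
C) Correct — this is the frequentist long-run coverage interpretation.
D) Wrong — a CI is about the parameter μ, not individual data values.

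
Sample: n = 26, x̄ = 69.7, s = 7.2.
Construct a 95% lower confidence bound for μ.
μ ≥ 67.29

Lower bound (one-sided):
t* = 1.708 (one-sided for 95%)
Lower bound = x̄ - t* · s/√n = 69.7 - 1.708 · 7.2/√26 = 67.29

We are 95% confident that μ ≥ 67.29.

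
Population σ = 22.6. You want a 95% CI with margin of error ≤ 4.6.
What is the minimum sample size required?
n ≥ 93

For margin E ≤ 4.6:
n ≥ (z* · σ / E)²
n ≥ (1.960 · 22.6 / 4.6)²
n ≥ 92.73

Minimum n = 93 (rounding up)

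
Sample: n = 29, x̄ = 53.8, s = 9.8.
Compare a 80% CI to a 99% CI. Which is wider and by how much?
99% CI is wider by 5.28

df = 28
80% CI: t* = 1.313, (51.41, 56.19), width = 2 · t* · s/√n = 4.78
99% CI: t* = 2.763, (48.77, 58.83), width = 2 · t* · s/√n = 10.06

The 99% CI is wider by 10.06 - 4.78 = 5.28.
Higher confidence requires a wider interval.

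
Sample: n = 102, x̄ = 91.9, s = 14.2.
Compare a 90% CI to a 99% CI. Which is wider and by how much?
99% CI is wider by 2.71

df = 101
90% CI: t* = 1.660, (89.57, 94.23), width = 2 · t* · s/√n = 4.67
99% CI: t* = 2.625, (88.21, 95.59), width = 2 · t* · s/√n = 7.38

The 99% CI is wider by 7.38 - 4.67 = 2.71.
Higher confidence requires a wider interval.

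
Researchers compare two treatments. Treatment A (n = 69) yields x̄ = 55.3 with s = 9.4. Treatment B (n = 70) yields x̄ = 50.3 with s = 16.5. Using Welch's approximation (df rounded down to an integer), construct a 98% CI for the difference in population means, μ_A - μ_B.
(-0.37, 10.37)

Difference: x̄₁ - x̄₂ = 5.00
SE = √(s₁²/n₁ + s₂²/n₂) = √(9.4²/69 + 16.5²/70) = 2.2737
df = 109.84 → 109 (Welch–Satterthwaite, rounded down)
t* = 2.361

CI: 5.00 ± 2.361 · 2.2737 = 5.00 ± 5.37 = (-0.37, 10.37)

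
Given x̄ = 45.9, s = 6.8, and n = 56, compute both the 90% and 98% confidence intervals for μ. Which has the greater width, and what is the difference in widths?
98% CI is wider by 1.31

df = 55
90% CI: t* = 1.673, (44.38, 47.42), width = 2 · t* · s/√n = 3.04
98% CI: t* = 2.396, (43.72, 48.08), width = 2 · t* · s/√n = 4.35

The 98% CI is wider by 4.35 - 3.04 = 1.31.
Higher confidence requires a wider interval.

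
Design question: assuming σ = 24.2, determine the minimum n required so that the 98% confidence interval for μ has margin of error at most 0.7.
n ≥ 6467

For margin E ≤ 0.7:
n ≥ (z* · σ / E)²
n ≥ (2.326 · 24.2 / 0.7)²
n ≥ 6466.27

Minimum n = 6467 (rounding up)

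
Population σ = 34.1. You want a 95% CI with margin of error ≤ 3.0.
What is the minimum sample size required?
n ≥ 497

For margin E ≤ 3.0:
n ≥ (z* · σ / E)²
n ≥ (1.960 · 34.1 / 3.0)²
n ≥ 496.34

Minimum n = 497 (rounding up)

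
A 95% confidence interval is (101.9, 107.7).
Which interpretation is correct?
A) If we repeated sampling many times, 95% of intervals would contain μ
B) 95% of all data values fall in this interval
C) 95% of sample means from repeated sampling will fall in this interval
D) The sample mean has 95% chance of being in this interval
A

A) Correct — this is the frequentist long-run coverage interpretation.
B) Wrong — a CI is about the parameter μ, not individual data values.
C) Wrong — coverage applies to intervals containing μ, not to future x̄ values.
D) Wrong — x̄ is observed and sits in the interval by construction.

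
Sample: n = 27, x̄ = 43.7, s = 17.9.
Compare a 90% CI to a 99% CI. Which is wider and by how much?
99% CI is wider by 7.40

df = 26
90% CI: t* = 1.706, (37.82, 49.58), width = 2 · t* · s/√n = 11.75
99% CI: t* = 2.779, (34.13, 53.27), width = 2 · t* · s/√n = 19.15

The 99% CI is wider by 19.15 - 11.75 = 7.40.
Higher confidence requires a wider interval.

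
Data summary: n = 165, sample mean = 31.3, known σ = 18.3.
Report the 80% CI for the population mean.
(29.47, 33.13)

z-interval (σ known):
z* = 1.282 for 80% confidence

Margin of error = z* · σ/√n = 1.282 · 18.3/√165 = 1.83

CI: (31.3 - 1.83, 31.3 + 1.83) = (29.47, 33.13)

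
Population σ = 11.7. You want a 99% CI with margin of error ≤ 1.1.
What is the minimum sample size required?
n ≥ 751

For margin E ≤ 1.1:
n ≥ (z* · σ / E)²
n ≥ (2.576 · 11.7 / 1.1)²
n ≥ 750.72

Minimum n = 751 (rounding up)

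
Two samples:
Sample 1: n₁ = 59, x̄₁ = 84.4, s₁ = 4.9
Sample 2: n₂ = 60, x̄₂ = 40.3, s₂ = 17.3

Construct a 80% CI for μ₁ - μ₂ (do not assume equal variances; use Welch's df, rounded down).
(41.09, 47.11)

Difference: x̄₁ - x̄₂ = 44.10
SE = √(s₁²/n₁ + s₂²/n₂) = √(4.9²/59 + 17.3²/60) = 2.3227
df = 68.56 → 68 (Welch–Satterthwaite, rounded down)
t* = 1.294

CI: 44.10 ± 1.294 · 2.3227 = 44.10 ± 3.01 = (41.09, 47.11)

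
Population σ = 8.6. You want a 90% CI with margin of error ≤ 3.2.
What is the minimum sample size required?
n ≥ 20

For margin E ≤ 3.2:
n ≥ (z* · σ / E)²
n ≥ (1.645 · 8.6 / 3.2)²
n ≥ 19.54

Minimum n = 20 (rounding up)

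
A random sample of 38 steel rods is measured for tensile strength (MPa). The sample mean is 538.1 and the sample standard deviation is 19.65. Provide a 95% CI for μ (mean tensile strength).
(531.64, 544.56)

t-interval (σ unknown):
df = n - 1 = 37
t* = 2.026 for 95% confidence

Margin of error = t* · s/√n = 2.026 · 19.65/√38 = 6.46

CI: (531.64, 544.56)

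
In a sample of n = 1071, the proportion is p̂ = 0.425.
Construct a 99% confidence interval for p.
(0.386, 0.464)

Proportion CI:
SE = √(p̂(1-p̂)/n) = √(0.425 · 0.575 / 1071) = 0.01511

z* = 2.576
Margin = z* · SE = 2.576 · 0.01511 = 0.0389

CI: 0.425 ± 0.0389 = (0.386, 0.464)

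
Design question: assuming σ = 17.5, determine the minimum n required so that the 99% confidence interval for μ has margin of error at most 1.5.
n ≥ 904

For margin E ≤ 1.5:
n ≥ (z* · σ / E)²
n ≥ (2.576 · 17.5 / 1.5)²
n ≥ 903.20

Minimum n = 904 (rounding up)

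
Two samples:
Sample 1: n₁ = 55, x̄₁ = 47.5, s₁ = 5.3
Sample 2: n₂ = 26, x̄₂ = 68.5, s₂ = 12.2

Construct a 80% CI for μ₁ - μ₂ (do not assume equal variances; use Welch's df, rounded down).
(-24.27, -17.73)

Difference: x̄₁ - x̄₂ = -21.00
SE = √(s₁²/n₁ + s₂²/n₂) = √(5.3²/55 + 12.2²/26) = 2.4971
df = 29.55 → 29 (Welch–Satterthwaite, rounded down)
t* = 1.311

CI: -21.00 ± 1.311 · 2.4971 = -21.00 ± 3.27 = (-24.27, -17.73)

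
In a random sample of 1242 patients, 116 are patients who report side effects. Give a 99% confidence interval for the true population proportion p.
(0.072, 0.115)

Proportion CI:
p̂ = 116/1242 = 0.09340
SE = √(p̂(1-p̂)/n) = √(0.09340 · 0.90660 / 1242) = 0.00826

z* = 2.576
Margin = z* · SE = 2.576 · 0.00826 = 0.0213

CI: 0.09340 ± 0.0213 = (0.072, 0.115)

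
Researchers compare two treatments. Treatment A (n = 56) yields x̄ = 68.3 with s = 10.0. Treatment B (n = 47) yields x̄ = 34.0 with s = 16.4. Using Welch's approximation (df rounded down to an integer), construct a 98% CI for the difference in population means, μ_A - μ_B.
(27.78, 40.82)

Difference: x̄₁ - x̄₂ = 34.30
SE = √(s₁²/n₁ + s₂²/n₂) = √(10.0²/56 + 16.4²/47) = 2.7401
df = 73.22 → 73 (Welch–Satterthwaite, rounded down)
t* = 2.379

CI: 34.30 ± 2.379 · 2.7401 = 34.30 ± 6.52 = (27.78, 40.82)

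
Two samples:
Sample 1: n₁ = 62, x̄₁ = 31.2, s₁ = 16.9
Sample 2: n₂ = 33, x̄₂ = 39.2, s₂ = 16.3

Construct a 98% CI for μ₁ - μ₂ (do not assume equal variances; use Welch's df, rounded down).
(-16.48, 0.48)

Difference: x̄₁ - x̄₂ = -8.00
SE = √(s₁²/n₁ + s₂²/n₂) = √(16.9²/62 + 16.3²/33) = 3.5578
df = 67.50 → 67 (Welch–Satterthwaite, rounded down)
t* = 2.383

CI: -8.00 ± 2.383 · 3.5578 = -8.00 ± 8.48 = (-16.48, 0.48)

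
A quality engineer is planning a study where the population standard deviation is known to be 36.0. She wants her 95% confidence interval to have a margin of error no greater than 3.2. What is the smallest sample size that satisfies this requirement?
n ≥ 487

For margin E ≤ 3.2:
n ≥ (z* · σ / E)²
n ≥ (1.960 · 36.0 / 3.2)²
n ≥ 486.20

Minimum n = 487 (rounding up)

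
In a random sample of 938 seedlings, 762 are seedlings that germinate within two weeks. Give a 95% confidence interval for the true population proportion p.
(0.787, 0.837)

Proportion CI:
p̂ = 762/938 = 0.81237
SE = √(p̂(1-p̂)/n) = √(0.81237 · 0.18763 / 938) = 0.01275

z* = 1.960
Margin = z* · SE = 1.960 · 0.01275 = 0.0250

CI: 0.81237 ± 0.0250 = (0.787, 0.837)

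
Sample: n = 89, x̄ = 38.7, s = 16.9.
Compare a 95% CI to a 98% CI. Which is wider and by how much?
98% CI is wider by 1.37

df = 88
95% CI: t* = 1.987, (35.14, 42.26), width = 2 · t* · s/√n = 7.12
98% CI: t* = 2.369, (34.46, 42.94), width = 2 · t* · s/√n = 8.49

The 98% CI is wider by 8.49 - 7.12 = 1.37.
Higher confidence requires a wider interval.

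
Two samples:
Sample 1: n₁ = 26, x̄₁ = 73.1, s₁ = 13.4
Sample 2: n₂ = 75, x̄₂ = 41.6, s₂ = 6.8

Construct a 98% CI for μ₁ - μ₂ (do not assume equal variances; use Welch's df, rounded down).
(24.75, 38.25)

Difference: x̄₁ - x̄₂ = 31.50
SE = √(s₁²/n₁ + s₂²/n₂) = √(13.4²/26 + 6.8²/75) = 2.7428
df = 29.58 → 29 (Welch–Satterthwaite, rounded down)
t* = 2.462

CI: 31.50 ± 2.462 · 2.7428 = 31.50 ± 6.75 = (24.75, 38.25)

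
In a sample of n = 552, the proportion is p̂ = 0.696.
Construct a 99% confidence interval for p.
(0.646, 0.746)

Proportion CI:
SE = √(p̂(1-p̂)/n) = √(0.696 · 0.304 / 552) = 0.01958

z* = 2.576
Margin = z* · SE = 2.576 · 0.01958 = 0.0504

CI: 0.696 ± 0.0504 = (0.646, 0.746)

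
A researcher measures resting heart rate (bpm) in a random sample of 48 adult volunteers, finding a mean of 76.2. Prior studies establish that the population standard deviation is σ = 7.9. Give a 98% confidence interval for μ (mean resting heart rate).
(73.55, 78.85)

z-interval (σ known):
z* = 2.326 for 98% confidence

Margin of error = z* · σ/√n = 2.326 · 7.9/√48 = 2.65

CI: (76.2 - 2.65, 76.2 + 2.65) = (73.55, 78.85)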